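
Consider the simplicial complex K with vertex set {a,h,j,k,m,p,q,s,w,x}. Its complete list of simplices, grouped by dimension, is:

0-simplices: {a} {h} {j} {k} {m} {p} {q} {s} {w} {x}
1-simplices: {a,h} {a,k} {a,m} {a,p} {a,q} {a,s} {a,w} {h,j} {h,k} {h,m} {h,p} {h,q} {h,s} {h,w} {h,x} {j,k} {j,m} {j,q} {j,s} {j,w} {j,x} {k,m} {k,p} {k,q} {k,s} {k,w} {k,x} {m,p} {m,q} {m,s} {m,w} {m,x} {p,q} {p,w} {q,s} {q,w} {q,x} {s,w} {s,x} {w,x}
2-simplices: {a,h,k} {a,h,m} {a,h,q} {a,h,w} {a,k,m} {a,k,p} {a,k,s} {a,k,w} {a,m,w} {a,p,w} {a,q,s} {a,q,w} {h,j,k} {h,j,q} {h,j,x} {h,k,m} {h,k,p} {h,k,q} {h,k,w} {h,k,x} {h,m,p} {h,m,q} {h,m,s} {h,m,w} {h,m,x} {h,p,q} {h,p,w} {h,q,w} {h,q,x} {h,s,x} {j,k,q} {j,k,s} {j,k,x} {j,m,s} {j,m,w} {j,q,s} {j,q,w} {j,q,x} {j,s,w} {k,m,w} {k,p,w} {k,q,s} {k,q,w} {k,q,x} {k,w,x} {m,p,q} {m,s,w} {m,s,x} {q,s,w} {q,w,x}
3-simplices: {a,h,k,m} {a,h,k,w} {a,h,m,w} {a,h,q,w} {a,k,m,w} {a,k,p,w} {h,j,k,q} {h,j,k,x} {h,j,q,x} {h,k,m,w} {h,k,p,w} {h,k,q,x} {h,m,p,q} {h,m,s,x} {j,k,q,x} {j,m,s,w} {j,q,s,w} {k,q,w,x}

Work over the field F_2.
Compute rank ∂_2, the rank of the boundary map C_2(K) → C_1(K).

rank∂_2=31

n_0=10 n_1=40 n_2=50 n_3=18  [Z2]
∂1: piv[ah,ak,am,ap,aq,as,aw,hj,hx] rk=9  ker:hk,hm,hp,hq,hs,hw,jk,jm,jq,js,jw,jx,km,kp,kq,ks,kw,kx,mp,mq,ms,mw,mx,pq,pw,qs,qw,qx,sw,sx,wx
∂2: piv[ahk,ahm,ahq,ahw,akm,akp,aks,akw,amw,apw,aqs,aqw,hjk,hjq,hjx,hkp,hkq,hkx,hmp,hmq,hms,hmx,hpq,hqx,hsx,jks,jms,jmw,jqw,jsw,kwx] rk=31  ker:hkm,hkw,hmw,hpw,hqw,jkq,jkx,jqs,jqx,kmw,kpw,kqs,kqw,kqx,mpq,msw,msx,qsw,qwx
∂3: piv[ahkm,ahkw,ahmw,ahqw,akmw,akpw,hjkq,hjkx,hjqx,hkpw,hkqx,hmpq,hmsx,jmsw,jqsw,kqwx] rk=16  ker:hkmw,jkqx
rk∂_2=31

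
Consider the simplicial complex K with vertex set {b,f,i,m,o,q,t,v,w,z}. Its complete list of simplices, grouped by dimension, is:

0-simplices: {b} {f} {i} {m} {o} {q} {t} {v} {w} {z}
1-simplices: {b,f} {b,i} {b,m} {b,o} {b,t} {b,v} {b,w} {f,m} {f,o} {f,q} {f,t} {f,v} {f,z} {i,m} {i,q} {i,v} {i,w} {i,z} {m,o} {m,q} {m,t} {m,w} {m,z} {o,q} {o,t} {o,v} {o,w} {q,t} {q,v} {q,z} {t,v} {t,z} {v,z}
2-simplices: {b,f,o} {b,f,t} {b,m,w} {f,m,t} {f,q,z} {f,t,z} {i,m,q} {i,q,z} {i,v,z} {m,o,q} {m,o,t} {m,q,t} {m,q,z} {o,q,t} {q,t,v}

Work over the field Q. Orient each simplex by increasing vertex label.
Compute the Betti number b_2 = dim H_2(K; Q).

b_2=1

n_0=10 n_1=33 n_2=15  [Q]
∂1: piv[bf,bi,bm,bo,bt,bv,bw,fq,fz] rk=9  ker:fm,fo,ft,fv,im,iq,iv,iw,iz,mo,mq,mt,mw,mz,oq,ot,ov,ow,qt,qv,qz,tv,tz,vz
∂2: piv[bfo,bft,bmw,fmt,fqz,ftz,imq,iqz,ivz,moq,mot,mqt,mqz,qtv] rk=14  ker:oqt
b_2=(15−14)−0=1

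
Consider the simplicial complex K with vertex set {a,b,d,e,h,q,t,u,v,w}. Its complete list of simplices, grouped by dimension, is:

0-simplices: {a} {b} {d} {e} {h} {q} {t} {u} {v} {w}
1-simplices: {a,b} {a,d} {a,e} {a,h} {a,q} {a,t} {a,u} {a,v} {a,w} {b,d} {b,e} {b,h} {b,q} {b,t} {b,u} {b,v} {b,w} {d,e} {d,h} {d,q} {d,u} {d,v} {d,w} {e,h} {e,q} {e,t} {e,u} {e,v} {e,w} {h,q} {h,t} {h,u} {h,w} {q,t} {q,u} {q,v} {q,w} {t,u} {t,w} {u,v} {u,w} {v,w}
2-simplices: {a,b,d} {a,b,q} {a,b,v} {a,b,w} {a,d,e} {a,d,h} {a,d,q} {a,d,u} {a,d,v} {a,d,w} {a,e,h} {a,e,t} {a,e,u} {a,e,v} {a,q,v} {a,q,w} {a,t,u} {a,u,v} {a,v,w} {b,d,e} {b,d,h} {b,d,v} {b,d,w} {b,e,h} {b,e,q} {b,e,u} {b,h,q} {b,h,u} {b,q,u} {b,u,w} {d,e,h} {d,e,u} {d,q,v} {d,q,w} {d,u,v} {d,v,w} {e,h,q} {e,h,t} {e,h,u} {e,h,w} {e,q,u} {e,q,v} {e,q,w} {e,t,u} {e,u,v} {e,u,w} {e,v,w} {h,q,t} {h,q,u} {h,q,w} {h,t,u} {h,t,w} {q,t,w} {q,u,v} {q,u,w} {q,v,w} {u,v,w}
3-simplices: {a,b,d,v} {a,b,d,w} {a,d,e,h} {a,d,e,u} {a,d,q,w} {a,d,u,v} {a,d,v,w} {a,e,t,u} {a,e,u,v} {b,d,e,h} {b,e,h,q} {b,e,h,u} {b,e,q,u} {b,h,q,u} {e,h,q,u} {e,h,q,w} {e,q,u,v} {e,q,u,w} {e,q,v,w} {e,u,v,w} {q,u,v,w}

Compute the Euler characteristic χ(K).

n_0=10 n_1=42 n_2=57 n_3=21
χ=+10−42+57−21=4

χ(K)=4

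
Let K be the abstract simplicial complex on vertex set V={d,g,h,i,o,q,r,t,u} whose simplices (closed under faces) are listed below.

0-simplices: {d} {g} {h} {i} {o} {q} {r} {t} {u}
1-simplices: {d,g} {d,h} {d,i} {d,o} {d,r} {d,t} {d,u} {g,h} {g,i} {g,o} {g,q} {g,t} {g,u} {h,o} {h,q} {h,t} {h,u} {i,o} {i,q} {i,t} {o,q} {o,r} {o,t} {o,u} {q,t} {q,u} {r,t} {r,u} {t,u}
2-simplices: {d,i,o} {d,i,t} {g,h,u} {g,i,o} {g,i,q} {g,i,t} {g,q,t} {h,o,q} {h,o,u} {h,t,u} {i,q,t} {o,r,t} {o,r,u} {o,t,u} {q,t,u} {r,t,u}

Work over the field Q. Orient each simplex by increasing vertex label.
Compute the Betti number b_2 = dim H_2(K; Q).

n_0=9 n_1=29 n_2=16  [Q]
∂1: piv[dg,dh,di,do,dr,dt,du,gq] rk=8  ker:gh,gi,go,gt,gu,ho,hq,ht,hu,io,iq,it,oq,or,ot,ou,qt,qu,rt,ru,tu
∂2: piv[dio,dit,ghu,gio,giq,git,gqt,hoq,hou,htu,ort,oru,otu,qtu] rk=14  ker:iqt,rtu
b_2=(16−14)−0=2

b_2=2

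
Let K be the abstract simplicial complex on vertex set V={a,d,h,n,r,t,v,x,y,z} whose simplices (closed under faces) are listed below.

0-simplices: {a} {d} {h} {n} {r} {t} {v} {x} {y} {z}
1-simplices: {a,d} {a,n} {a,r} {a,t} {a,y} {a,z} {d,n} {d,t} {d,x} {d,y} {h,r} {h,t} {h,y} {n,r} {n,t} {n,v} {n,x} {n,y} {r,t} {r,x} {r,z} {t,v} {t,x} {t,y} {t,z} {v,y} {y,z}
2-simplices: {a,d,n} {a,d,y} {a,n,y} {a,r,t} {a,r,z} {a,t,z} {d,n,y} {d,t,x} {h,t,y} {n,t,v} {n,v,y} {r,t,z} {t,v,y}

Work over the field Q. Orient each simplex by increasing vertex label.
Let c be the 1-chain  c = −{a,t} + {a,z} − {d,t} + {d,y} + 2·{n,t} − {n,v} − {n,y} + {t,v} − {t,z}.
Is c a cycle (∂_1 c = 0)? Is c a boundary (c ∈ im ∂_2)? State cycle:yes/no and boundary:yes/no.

n_0=10 n_1=27 n_2=13  [Q]
∂1: piv[ad,an,ar,at,ay,az,dx,hr,nv] rk=9  ker:dn,dt,dy,ht,hy,nr,nt,nx,ny,rt,rx,rz,tv,tx,ty,tz,vy,yz
∂2: piv[adn,ady,any,art,arz,atz,dtx,hty,ntv,nvy,tvy] rk=11  ker:dny,rtz
∂1c = 0
c vs im∂2: residual ≠ 0 ⇒ not boundary

cycle:yes boundary:no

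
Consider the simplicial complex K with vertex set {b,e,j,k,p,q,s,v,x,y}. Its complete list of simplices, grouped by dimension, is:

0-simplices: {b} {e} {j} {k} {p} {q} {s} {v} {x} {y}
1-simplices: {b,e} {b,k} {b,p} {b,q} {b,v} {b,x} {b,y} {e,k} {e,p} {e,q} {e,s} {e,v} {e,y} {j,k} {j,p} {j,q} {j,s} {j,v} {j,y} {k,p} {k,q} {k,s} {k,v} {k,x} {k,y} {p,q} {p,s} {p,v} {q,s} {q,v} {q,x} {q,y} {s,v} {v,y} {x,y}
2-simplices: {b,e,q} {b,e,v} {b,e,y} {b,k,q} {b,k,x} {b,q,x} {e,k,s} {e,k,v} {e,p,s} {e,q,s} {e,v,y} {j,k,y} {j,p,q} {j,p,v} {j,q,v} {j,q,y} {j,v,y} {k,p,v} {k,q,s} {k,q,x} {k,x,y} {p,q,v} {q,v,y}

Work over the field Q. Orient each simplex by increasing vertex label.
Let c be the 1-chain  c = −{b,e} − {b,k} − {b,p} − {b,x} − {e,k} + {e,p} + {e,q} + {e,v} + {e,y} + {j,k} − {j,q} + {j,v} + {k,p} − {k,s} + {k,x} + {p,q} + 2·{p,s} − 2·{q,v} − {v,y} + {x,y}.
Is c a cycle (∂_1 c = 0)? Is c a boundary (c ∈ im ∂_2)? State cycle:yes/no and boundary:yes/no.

cycle:no boundary:no

n_0=10 n_1=35 n_2=23  [Q]
∂1: piv[be,bk,bp,bq,bv,bx,by,es,jk] rk=9  ker:ek,ep,eq,ev,ey,jp,jq,js,jv,jy,kp,kq,ks,kv,kx,ky,pq,ps,pv,qs,qv,qx,qy,sv,vy,xy
∂2: piv[beq,bev,bey,bkq,bkx,bqx,eks,ekv,eps,eqs,evy,jky,jpq,jpv,jqv,jqy,jvy,kpv,kqs,kxy] rk=20  ker:kqx,pqv,qvy
∂1c = 4·{b} − 4·{e} − {j} − 2·{k} − 2·{p} + 3·{q} + {s} + {v} − {x} + {y}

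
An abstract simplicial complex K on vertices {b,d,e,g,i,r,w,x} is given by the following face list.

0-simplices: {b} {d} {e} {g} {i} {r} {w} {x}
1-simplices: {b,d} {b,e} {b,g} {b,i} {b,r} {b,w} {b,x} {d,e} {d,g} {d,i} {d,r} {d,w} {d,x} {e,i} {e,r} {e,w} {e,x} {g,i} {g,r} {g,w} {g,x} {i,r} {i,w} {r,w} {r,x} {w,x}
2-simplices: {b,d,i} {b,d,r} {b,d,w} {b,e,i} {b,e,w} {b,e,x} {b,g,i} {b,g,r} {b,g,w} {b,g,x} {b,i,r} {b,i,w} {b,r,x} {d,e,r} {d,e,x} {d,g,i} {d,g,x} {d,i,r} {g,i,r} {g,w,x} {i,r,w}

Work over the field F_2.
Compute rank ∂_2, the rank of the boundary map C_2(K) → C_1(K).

n_0=8 n_1=26 n_2=21  [Z2]
∂1: piv[bd,be,bg,bi,br,bw,bx] rk=7  ker:de,dg,di,dr,dw,dx,ei,er,ew,ex,gi,gr,gw,gx,ir,iw,rw,rx,wx
∂2: piv[bdi,bdr,bdw,bei,bew,bex,bgi,bgr,bgw,bgx,bir,biw,brx,der,dex,dgi,dgx,gwx,irw] rk=19  ker:dir,gir
rk∂_2=19

rank∂_2=19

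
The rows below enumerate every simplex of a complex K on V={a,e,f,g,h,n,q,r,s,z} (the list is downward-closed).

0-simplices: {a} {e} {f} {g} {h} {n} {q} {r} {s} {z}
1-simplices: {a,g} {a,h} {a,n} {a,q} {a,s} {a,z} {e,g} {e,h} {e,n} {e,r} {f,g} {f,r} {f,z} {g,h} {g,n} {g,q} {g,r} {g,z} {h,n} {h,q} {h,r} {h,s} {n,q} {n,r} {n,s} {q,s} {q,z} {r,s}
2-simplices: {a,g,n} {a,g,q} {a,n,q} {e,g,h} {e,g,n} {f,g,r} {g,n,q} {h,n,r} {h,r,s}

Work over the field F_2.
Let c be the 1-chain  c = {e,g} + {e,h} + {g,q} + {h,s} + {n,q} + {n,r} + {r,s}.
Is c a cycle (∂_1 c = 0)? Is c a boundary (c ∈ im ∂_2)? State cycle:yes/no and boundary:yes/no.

cycle:yes boundary:no

n_0=10 n_1=28 n_2=9  [Z2]
∂1: piv[ag,ah,an,aq,as,az,eg,er,fg] rk=9  ker:eh,en,fr,fz,gh,gn,gq,gr,gz,hn,hq,hr,hs,nq,nr,ns,qs,qz,rs
∂2: piv[agn,agq,anq,egh,egn,fgr,hnr,hrs] rk=8  ker:gnq
∂1c = 0
c vs im∂2: residual ≠ 0 ⇒ not boundary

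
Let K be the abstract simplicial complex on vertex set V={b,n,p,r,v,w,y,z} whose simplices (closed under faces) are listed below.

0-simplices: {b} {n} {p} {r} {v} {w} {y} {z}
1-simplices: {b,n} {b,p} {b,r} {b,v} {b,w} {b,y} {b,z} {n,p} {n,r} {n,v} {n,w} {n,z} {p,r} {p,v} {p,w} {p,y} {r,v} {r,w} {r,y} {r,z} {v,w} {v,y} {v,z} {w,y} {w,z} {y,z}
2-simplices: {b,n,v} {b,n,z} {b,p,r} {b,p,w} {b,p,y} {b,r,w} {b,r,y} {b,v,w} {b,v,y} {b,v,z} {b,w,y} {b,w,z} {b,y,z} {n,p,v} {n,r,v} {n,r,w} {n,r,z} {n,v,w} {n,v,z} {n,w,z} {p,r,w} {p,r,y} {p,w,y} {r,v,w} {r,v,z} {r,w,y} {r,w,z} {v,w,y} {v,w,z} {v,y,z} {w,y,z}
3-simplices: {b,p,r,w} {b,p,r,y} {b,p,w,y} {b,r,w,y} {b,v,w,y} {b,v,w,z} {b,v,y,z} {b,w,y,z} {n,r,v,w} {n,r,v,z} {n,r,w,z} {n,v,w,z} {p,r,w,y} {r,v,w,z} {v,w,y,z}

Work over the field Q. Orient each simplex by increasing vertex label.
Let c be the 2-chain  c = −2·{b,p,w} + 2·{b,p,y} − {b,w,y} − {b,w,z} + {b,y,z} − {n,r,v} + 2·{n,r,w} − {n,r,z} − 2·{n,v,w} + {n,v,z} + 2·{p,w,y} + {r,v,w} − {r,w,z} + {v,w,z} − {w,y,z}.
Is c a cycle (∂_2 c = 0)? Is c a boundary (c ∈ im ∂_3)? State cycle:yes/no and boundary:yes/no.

cycle:yes boundary:yes

n_0=8 n_1=26 n_2=31 n_3=15  [Q]
∂1: piv[bn,bp,br,bv,bw,by,bz] rk=7  ker:np,nr,nv,nw,nz,pr,pv,pw,py,rv,rw,ry,rz,vw,vy,vz,wy,wz,yz
∂2: piv[bnv,bnz,bpr,bpw,bpy,brw,bry,bvw,bvy,bvz,bwy,bwz,byz,npv,nrv,nrw,nrz,nvw] rk=18  ker:nvz,nwz,prw,pry,pwy,rvw,rvz,rwy,rwz,vwy,vwz,vyz,wyz
∂3: piv[bprw,bpry,bpwy,brwy,bvwy,bvwz,bvyz,bwyz,nrvw,nrvz,nrwz,nvwz] rk=12  ker:prwy,rvwz,vwyz
∂2c = 0
c vs im∂3: reduces to 0 ⇒ boundary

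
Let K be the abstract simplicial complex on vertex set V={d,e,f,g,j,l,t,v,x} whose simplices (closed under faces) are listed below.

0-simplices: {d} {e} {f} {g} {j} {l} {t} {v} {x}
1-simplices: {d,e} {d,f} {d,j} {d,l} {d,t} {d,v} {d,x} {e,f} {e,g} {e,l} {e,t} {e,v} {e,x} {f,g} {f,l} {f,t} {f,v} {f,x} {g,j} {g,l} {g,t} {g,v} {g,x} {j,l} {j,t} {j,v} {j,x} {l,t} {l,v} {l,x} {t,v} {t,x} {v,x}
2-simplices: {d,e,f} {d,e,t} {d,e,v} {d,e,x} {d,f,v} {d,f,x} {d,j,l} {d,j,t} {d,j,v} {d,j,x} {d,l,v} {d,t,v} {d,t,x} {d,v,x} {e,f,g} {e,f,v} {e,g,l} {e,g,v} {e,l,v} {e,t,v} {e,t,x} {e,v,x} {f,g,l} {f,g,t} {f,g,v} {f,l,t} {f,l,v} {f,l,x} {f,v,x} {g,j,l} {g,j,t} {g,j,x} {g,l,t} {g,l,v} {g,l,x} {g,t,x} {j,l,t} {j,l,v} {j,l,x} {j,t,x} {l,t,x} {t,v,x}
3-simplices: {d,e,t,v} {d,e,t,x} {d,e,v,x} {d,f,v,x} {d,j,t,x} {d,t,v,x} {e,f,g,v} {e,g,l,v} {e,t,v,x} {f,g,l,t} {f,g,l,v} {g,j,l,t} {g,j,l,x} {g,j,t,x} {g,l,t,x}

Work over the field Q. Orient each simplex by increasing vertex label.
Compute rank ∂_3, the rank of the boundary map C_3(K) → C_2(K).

n_0=9 n_1=33 n_2=42 n_3=15  [Q]
∂1: piv[de,df,dj,dl,dt,dv,dx,eg] rk=8  ker:ef,el,et,ev,ex,fg,fl,ft,fv,fx,gj,gl,gt,gv,gx,jl,jt,jv,jx,lt,lv,lx,tv,tx,vx
∂2: piv[def,det,dev,dex,dfv,dfx,djl,djt,djv,djx,dlv,dtv,dtx,dvx,efg,egl,egv,elv,fgl,fgt,flt,flx,gjl,gjt,gjx] rk=25  ker:efv,etv,etx,evx,fgv,flv,fvx,glt,glv,glx,gtx,jlt,jlv,jlx,jtx,ltx,tvx
∂3: piv[detv,detx,devx,dfvx,djtx,dtvx,efgv,eglv,fglt,fglv,gjlt,gjlx,gjtx,gltx] rk=14  ker:etvx
rk∂_3=14

rank∂_3=14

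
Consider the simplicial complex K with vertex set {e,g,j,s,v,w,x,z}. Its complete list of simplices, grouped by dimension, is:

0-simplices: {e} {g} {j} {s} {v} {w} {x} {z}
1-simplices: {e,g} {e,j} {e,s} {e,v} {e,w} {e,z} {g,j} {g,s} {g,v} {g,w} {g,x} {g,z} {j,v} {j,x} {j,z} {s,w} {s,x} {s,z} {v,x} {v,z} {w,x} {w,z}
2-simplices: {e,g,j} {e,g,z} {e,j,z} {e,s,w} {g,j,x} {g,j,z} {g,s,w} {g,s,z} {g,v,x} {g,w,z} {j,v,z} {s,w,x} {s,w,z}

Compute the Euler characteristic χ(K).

n_0=8 n_1=22 n_2=13
χ=+8−22+13=-1

χ(K)=-1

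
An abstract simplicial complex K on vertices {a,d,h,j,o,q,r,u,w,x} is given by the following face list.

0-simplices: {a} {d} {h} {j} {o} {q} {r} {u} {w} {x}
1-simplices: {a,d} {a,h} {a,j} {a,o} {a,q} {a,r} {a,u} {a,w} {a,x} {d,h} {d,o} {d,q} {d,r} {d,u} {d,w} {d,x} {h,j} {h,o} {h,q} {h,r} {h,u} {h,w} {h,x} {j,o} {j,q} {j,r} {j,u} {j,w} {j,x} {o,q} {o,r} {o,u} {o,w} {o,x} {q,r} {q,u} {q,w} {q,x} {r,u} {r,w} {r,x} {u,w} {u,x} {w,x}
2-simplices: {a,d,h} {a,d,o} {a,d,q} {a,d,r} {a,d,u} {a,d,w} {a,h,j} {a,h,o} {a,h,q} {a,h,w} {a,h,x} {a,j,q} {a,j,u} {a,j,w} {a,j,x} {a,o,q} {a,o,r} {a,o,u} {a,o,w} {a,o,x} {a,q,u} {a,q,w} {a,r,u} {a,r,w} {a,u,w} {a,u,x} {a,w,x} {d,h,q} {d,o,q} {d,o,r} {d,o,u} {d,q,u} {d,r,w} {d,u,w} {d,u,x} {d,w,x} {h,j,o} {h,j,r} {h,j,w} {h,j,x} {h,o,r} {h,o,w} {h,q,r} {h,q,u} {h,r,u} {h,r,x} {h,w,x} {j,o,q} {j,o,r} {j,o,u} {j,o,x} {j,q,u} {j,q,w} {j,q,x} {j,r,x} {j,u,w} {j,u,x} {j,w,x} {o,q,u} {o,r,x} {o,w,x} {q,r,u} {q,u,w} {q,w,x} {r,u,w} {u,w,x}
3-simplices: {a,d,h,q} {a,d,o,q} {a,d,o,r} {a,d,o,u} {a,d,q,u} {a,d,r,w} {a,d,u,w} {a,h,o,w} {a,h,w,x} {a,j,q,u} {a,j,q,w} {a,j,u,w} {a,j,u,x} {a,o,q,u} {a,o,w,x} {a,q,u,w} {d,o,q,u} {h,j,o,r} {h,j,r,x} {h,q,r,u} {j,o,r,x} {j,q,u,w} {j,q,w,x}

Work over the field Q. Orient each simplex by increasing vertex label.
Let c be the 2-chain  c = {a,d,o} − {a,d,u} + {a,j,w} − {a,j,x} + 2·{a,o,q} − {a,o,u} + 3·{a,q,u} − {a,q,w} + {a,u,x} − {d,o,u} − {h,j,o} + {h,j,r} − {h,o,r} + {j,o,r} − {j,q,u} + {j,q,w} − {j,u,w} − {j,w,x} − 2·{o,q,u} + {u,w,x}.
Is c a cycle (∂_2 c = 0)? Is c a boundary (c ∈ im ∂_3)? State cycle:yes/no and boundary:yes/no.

n_0=10 n_1=44 n_2=66 n_3=23  [Q]
∂1: piv[ad,ah,aj,ao,aq,ar,au,aw,ax] rk=9  ker:dh,do,dq,dr,du,dw,dx,hj,ho,hq,hr,hu,hw,hx,jo,jq,jr,ju,jw,jx,oq,or,ou,ow,ox,qr,qu,qw,qx,ru,rw,rx,uw,ux,wx
∂2: piv[adh,ado,adq,adr,adu,adw,ahj,aho,ahq,ahw,ahx,ajq,aju,ajw,ajx,aoq,aor,aou,aow,aox,aqu,aqw,aru,arw,auw,aux,awx,dux,hjo,hjr,hor,hqr,hqu,hrx,jqx] rk=35  ker:dhq,doq,dor,dou,dqu,drw,duw,dwx,hjw,hjx,how,hru,hwx,joq,jor,jou,jox,jqu,jqw,jrx,juw,jux,jwx,oqu,orx,owx,qru,quw,qwx,ruw,uwx
∂3: piv[adhq,adoq,ador,adou,adqu,adrw,aduw,ahow,ahwx,ajqu,ajqw,ajuw,ajux,aoqu,aowx,aquw,hjor,hjrx,hqru,jorx,jqwx] rk=21  ker:doqu,jquw
∂2c = 0
c vs im∂3: residual ≠ 0 ⇒ not boundary

cycle:yes boundary:no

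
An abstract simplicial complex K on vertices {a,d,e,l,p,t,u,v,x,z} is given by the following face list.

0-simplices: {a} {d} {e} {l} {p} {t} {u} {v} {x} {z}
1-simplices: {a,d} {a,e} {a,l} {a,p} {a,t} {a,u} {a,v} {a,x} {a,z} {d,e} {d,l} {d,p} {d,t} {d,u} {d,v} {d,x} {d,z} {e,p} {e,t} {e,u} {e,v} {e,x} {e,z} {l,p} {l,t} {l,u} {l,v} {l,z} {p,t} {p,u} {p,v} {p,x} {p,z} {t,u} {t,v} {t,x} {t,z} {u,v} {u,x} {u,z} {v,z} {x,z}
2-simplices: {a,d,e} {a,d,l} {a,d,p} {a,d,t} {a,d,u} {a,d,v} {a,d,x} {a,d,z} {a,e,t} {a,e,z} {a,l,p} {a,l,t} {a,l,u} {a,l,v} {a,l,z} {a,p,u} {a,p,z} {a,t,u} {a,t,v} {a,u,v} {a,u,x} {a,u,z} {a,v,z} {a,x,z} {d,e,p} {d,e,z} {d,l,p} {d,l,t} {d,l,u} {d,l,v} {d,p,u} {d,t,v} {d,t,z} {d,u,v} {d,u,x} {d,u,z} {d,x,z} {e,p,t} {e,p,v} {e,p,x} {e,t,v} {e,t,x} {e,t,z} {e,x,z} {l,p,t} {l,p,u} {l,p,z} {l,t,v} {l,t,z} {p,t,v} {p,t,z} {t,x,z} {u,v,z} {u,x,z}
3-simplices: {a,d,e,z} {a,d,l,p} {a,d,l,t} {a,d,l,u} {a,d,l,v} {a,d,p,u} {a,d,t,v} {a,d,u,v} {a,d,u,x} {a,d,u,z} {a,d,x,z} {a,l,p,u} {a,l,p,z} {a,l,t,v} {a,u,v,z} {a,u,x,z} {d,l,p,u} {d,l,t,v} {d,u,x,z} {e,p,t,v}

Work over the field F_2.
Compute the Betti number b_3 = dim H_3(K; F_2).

b_3=3

n_0=10 n_1=42 n_2=54 n_3=20  [Z2]
∂1: piv[ad,ae,al,ap,at,au,av,ax,az] rk=9  ker:de,dl,dp,dt,du,dv,dx,dz,ep,et,eu,ev,ex,ez,lp,lt,lu,lv,lz,pt,pu,pv,px,pz,tu,tv,tx,tz,uv,ux,uz,vz,xz
∂2: piv[ade,adl,adp,adt,adu,adv,adx,adz,aet,aez,alp,alt,alu,alv,alz,apu,apz,atu,atv,auv,aux,auz,avz,axz,dep,dtz,ept,epv,epx,etv,etx,exz] rk=32  ker:dez,dlp,dlt,dlu,dlv,dpu,dtv,duv,dux,duz,dxz,etz,lpt,lpu,lpz,ltv,ltz,ptv,ptz,txz,uvz,uxz
∂3: piv[adez,adlp,adlt,adlu,adlv,adpu,adtv,aduv,adux,aduz,adxz,alpu,alpz,altv,auvz,auxz,eptv] rk=17  ker:dlpu,dltv,duxz
b_3=(20−17)−0=3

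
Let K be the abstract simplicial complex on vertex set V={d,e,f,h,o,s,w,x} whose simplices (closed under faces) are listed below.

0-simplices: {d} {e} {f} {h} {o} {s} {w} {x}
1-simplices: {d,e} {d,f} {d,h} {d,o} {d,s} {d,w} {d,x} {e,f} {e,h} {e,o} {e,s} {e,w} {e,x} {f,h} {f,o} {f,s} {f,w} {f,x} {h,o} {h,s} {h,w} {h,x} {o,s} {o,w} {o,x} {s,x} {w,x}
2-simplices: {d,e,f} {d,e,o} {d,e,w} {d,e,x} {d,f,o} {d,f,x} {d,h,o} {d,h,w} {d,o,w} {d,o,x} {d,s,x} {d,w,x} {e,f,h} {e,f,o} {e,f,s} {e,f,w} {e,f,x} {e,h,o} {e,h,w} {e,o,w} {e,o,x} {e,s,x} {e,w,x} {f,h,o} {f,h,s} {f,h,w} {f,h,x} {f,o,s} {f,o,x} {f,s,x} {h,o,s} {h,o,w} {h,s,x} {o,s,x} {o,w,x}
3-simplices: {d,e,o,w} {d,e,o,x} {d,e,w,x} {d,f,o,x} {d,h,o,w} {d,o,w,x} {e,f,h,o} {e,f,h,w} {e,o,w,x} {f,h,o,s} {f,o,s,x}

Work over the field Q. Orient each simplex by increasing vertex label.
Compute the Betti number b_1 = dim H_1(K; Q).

n_0=8 n_1=27 n_2=35 n_3=11  [Q]
∂1: piv[de,df,dh,do,ds,dw,dx] rk=7  ker:ef,eh,eo,es,ew,ex,fh,fo,fs,fw,fx,ho,hs,hw,hx,os,ow,ox,sx,wx
∂2: piv[def,deo,dew,dex,dfo,dfx,dho,dhw,dow,dox,dsx,dwx,efh,efs,efw,eho,esx,fhs,fhx,fos] rk=20  ker:efo,efx,ehw,eow,eox,ewx,fho,fhw,fox,fsx,hos,how,hsx,osx,owx
∂3: piv[deow,deox,dewx,dfox,dhow,dowx,efho,efhw,fhos,fosx] rk=10  ker:eowx
b_1=(27−7)−20=0

b_1=0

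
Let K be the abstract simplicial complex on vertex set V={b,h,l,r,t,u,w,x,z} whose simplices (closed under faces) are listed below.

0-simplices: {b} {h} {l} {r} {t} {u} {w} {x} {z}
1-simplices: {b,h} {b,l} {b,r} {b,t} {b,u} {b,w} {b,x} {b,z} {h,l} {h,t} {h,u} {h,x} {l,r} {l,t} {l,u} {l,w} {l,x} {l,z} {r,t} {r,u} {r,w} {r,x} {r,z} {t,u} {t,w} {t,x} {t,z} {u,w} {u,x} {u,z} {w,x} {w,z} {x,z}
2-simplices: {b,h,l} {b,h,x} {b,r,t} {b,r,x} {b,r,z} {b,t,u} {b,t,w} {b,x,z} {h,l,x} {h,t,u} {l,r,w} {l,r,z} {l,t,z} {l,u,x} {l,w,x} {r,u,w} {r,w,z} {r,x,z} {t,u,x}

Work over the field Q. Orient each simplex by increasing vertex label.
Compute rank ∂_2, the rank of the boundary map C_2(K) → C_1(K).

n_0=9 n_1=33 n_2=19  [Q]
∂1: piv[bh,bl,br,bt,bu,bw,bx,bz] rk=8  ker:hl,ht,hu,hx,lr,lt,lu,lw,lx,lz,rt,ru,rw,rx,rz,tu,tw,tx,tz,uw,ux,uz,wx,wz,xz
∂2: piv[bhl,bhx,brt,brx,brz,btu,btw,bxz,hlx,htu,lrw,lrz,ltz,lux,lwx,ruw,rwz,tux] rk=18  ker:rxz
rk∂_2=18

rank∂_2=18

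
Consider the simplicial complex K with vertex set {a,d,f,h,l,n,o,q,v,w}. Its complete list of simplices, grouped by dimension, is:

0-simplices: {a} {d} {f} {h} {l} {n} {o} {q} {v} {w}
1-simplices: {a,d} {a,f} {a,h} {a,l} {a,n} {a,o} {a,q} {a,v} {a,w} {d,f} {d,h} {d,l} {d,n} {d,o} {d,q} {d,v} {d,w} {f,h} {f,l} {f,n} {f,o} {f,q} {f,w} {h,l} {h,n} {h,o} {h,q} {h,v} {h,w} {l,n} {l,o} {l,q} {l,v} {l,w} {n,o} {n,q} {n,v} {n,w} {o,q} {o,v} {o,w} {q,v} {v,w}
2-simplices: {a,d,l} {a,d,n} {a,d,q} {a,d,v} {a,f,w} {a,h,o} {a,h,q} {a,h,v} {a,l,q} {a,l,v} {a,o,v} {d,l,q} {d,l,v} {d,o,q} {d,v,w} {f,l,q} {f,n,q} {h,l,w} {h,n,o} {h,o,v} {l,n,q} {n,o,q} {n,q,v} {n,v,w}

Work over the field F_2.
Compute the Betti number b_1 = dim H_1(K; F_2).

b_1=13

n_0=10 n_1=43 n_2=24  [Z2]
∂1: piv[ad,af,ah,al,an,ao,aq,av,aw] rk=9  ker:df,dh,dl,dn,do,dq,dv,dw,fh,fl,fn,fo,fq,fw,hl,hn,ho,hq,hv,hw,ln,lo,lq,lv,lw,no,nq,nv,nw,oq,ov,ow,qv,vw
∂2: piv[adl,adn,adq,adv,afw,aho,ahq,ahv,alq,alv,aov,doq,dvw,flq,fnq,hlw,hno,lnq,noq,nqv,nvw] rk=21  ker:dlq,dlv,hov
b_1=(43−9)−21=13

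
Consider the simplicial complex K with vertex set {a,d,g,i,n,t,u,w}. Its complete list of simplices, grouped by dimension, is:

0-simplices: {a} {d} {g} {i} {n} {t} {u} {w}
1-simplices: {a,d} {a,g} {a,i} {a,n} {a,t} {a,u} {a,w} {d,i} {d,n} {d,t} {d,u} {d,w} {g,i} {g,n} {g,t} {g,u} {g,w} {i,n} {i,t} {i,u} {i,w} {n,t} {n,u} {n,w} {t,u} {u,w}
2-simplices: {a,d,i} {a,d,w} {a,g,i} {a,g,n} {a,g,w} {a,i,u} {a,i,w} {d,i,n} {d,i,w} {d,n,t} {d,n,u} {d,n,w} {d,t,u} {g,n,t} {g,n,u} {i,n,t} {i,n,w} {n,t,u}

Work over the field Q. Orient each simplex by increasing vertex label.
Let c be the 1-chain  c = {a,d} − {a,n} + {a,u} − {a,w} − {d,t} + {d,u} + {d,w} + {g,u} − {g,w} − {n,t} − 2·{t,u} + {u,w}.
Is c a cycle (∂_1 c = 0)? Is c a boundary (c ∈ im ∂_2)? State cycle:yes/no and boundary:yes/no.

cycle:yes boundary:no

n_0=8 n_1=26 n_2=18  [Q]
∂1: piv[ad,ag,ai,an,at,au,aw] rk=7  ker:di,dn,dt,du,dw,gi,gn,gt,gu,gw,in,it,iu,iw,nt,nu,nw,tu,uw
∂2: piv[adi,adw,agi,agn,agw,aiu,aiw,din,dnt,dnu,dnw,dtu,gnt,gnu,int] rk=15  ker:diw,inw,ntu
∂1c = 0
c vs im∂2: residual ≠ 0 ⇒ not boundary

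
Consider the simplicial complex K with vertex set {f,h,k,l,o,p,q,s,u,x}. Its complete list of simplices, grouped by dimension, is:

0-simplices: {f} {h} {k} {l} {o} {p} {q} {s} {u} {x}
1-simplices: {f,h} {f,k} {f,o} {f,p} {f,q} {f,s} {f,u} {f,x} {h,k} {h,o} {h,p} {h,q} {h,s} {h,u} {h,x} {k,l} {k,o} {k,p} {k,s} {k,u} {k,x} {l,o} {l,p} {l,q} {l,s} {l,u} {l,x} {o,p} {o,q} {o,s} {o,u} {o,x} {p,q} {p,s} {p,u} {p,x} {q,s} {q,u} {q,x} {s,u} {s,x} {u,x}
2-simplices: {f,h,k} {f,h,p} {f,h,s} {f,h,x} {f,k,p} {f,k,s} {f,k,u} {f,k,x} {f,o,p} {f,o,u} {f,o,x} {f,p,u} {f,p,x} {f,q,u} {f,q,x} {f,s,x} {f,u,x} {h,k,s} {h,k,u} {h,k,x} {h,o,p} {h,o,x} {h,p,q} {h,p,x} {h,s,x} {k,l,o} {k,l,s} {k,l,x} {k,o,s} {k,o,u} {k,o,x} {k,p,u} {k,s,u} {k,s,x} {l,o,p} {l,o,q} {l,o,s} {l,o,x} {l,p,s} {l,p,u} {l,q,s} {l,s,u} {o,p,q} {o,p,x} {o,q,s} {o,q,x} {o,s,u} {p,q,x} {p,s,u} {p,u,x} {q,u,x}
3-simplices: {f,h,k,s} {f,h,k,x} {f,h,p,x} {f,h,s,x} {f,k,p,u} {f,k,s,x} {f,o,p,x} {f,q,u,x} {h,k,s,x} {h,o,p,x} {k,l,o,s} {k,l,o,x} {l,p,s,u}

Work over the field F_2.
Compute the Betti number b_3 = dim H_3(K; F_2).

n_0=10 n_1=42 n_2=51 n_3=13  [Z2]
∂1: piv[fh,fk,fo,fp,fq,fs,fu,fx,kl] rk=9  ker:hk,ho,hp,hq,hs,hu,hx,ko,kp,ks,ku,kx,lo,lp,lq,ls,lu,lx,op,oq,os,ou,ox,pq,ps,pu,px,qs,qu,qx,su,sx,ux
∂2: piv[fhk,fhp,fhs,fhx,fkp,fks,fku,fkx,fop,fou,fox,fpu,fpx,fqu,fqx,fsx,fux,hku,hop,hpq,klo,kls,klx,kos,kou,ksu,lop,loq,lps,lpu,lqs,opq,oqx] rk=33  ker:hks,hkx,hox,hpx,hsx,kox,kpu,ksx,los,lox,lsu,opx,oqs,osu,pqx,psu,pux,qux
∂3: piv[fhks,fhkx,fhpx,fhsx,fkpu,fksx,fopx,fqux,hopx,klos,klox,lpsu] rk=12  ker:hksx
b_3=(13−12)−0=1

b_3=1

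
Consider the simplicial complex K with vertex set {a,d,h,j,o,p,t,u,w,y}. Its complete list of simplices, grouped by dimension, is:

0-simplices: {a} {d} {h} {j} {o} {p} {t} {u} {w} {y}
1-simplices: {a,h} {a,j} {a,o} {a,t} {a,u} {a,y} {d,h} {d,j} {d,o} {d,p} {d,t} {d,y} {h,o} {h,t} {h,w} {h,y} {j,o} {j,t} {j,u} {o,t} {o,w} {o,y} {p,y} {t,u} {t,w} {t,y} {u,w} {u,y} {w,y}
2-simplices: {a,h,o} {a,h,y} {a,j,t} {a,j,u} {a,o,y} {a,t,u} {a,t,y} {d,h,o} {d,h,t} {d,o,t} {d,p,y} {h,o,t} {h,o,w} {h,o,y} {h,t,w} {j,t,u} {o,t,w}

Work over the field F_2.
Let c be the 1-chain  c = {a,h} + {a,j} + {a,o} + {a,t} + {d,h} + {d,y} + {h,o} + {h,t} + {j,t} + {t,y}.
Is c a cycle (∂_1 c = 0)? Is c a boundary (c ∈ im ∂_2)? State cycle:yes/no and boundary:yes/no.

n_0=10 n_1=29 n_2=17  [Z2]
∂1: piv[ah,aj,ao,at,au,ay,dh,dp,hw] rk=9  ker:dj,do,dt,dy,ho,ht,hy,jo,jt,ju,ot,ow,oy,py,tu,tw,ty,uw,uy,wy
∂2: piv[aho,ahy,ajt,aju,aoy,atu,aty,dho,dht,dot,dpy,how,htw] rk=13  ker:hot,hoy,jtu,otw
∂1c = 0
c vs im∂2: residual ≠ 0 ⇒ not boundary

cycle:yes boundary:no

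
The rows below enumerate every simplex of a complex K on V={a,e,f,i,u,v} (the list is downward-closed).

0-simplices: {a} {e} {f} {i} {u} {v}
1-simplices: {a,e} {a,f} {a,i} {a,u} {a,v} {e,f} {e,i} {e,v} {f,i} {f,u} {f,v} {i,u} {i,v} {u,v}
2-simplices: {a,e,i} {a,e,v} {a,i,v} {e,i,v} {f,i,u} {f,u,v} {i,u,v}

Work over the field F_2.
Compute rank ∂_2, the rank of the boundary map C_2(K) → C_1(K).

n_0=6 n_1=14 n_2=7  [Z2]
∂1: piv[ae,af,ai,au,av] rk=5  ker:ef,ei,ev,fi,fu,fv,iu,iv,uv
∂2: piv[aei,aev,aiv,fiu,fuv,iuv] rk=6  ker:eiv
rk∂_2=6

rank∂_2=6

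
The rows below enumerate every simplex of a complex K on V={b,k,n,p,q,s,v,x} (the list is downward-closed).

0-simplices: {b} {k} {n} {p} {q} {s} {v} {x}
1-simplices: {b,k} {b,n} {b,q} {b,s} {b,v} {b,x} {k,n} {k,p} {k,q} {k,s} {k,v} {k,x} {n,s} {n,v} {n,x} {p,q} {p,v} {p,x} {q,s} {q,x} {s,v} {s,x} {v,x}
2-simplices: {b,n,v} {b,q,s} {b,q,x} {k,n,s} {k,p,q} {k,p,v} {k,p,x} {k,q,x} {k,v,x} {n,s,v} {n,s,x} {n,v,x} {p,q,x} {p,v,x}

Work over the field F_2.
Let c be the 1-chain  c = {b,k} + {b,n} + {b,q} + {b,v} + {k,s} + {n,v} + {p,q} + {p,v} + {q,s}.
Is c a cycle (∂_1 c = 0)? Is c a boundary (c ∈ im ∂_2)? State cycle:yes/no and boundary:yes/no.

n_0=8 n_1=23 n_2=14  [Z2]
∂1: piv[bk,bn,bq,bs,bv,bx,kp] rk=7  ker:kn,kq,ks,kv,kx,ns,nv,nx,pq,pv,px,qs,qx,sv,sx,vx
∂2: piv[bnv,bqs,bqx,kns,kpq,kpv,kpx,kqx,kvx,nsv,nsx,nvx] rk=12  ker:pqx,pvx
∂1c = {q} + {v}

cycle:no boundary:no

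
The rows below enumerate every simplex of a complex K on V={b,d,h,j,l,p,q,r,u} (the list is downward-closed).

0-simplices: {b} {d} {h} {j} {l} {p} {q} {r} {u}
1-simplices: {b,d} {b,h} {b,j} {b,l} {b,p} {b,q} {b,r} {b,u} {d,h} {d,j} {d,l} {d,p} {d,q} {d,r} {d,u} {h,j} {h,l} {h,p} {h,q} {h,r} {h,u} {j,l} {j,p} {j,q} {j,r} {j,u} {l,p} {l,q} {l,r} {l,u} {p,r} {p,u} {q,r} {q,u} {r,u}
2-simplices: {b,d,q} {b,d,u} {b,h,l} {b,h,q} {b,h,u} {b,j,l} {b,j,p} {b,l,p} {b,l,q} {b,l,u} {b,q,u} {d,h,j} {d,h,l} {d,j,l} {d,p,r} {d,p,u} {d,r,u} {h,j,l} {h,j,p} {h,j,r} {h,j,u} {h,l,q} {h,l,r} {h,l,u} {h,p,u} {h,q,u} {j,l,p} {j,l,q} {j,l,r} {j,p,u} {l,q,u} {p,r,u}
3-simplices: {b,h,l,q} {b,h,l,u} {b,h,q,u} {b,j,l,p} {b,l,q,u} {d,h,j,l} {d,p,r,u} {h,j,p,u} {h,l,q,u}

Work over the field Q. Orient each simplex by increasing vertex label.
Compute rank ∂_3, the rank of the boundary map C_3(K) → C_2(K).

rank∂_3=8

n_0=9 n_1=35 n_2=32 n_3=9  [Q]
∂1: piv[bd,bh,bj,bl,bp,bq,br,bu] rk=8  ker:dh,dj,dl,dp,dq,dr,du,hj,hl,hp,hq,hr,hu,jl,jp,jq,jr,ju,lp,lq,lr,lu,pr,pu,qr,qu,ru
∂2: piv[bdq,bdu,bhl,bhq,bhu,bjl,bjp,blp,blq,blu,bqu,dhj,dhl,djl,dpr,dpu,dru,hjp,hjr,hju,hlr,hpu,jlq] rk=23  ker:hjl,hlq,hlu,hqu,jlp,jlr,jpu,lqu,pru
∂3: piv[bhlq,bhlu,bhqu,bjlp,blqu,dhjl,dpru,hjpu] rk=8  ker:hlqu
rk∂_3=8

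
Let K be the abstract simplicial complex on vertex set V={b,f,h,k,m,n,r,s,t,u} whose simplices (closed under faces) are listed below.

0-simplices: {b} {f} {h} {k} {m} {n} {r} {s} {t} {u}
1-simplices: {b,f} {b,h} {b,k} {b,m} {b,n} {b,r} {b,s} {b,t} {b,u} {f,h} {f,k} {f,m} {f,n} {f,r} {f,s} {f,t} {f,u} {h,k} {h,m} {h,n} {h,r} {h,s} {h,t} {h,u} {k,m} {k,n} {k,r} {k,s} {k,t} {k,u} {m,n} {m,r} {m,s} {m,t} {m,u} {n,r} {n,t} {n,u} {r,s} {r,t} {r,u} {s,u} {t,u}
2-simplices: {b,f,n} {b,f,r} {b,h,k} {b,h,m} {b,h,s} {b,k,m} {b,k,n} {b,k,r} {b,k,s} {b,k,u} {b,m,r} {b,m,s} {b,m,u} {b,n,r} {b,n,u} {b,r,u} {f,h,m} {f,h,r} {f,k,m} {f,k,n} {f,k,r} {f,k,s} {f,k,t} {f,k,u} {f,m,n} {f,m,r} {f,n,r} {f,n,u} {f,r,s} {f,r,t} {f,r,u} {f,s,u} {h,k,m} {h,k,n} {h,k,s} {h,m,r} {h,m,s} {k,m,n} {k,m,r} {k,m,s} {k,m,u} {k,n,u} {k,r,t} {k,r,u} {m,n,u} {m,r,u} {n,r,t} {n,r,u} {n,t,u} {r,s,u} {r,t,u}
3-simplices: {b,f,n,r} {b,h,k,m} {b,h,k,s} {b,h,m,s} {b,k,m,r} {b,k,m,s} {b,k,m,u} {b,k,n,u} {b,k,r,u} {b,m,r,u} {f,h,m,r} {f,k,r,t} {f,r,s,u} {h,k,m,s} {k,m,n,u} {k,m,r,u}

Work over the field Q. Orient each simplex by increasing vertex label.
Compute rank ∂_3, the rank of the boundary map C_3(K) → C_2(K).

rank∂_3=14

n_0=10 n_1=43 n_2=51 n_3=16  [Q]
∂1: piv[bf,bh,bk,bm,bn,br,bs,bt,bu] rk=9  ker:fh,fk,fm,fn,fr,fs,ft,fu,hk,hm,hn,hr,hs,ht,hu,km,kn,kr,ks,kt,ku,mn,mr,ms,mt,mu,nr,nt,nu,rs,rt,ru,su,tu
∂2: piv[bfn,bfr,bhk,bhm,bhs,bkm,bkn,bkr,bks,bku,bmr,bms,bmu,bnr,bnu,bru,fhm,fhr,fkm,fkn,fks,fkt,fku,fmn,frs,frt,fsu,hkn,nrt,ntu] rk=30  ker:fkr,fmr,fnr,fnu,fru,hkm,hks,hmr,hms,kmn,kmr,kms,kmu,knu,krt,kru,mnu,mru,nru,rsu,rtu
∂3: piv[bfnr,bhkm,bhks,bhms,bkmr,bkms,bkmu,bknu,bkru,bmru,fhmr,fkrt,frsu,kmnu] rk=14  ker:hkms,kmru
rk∂_3=14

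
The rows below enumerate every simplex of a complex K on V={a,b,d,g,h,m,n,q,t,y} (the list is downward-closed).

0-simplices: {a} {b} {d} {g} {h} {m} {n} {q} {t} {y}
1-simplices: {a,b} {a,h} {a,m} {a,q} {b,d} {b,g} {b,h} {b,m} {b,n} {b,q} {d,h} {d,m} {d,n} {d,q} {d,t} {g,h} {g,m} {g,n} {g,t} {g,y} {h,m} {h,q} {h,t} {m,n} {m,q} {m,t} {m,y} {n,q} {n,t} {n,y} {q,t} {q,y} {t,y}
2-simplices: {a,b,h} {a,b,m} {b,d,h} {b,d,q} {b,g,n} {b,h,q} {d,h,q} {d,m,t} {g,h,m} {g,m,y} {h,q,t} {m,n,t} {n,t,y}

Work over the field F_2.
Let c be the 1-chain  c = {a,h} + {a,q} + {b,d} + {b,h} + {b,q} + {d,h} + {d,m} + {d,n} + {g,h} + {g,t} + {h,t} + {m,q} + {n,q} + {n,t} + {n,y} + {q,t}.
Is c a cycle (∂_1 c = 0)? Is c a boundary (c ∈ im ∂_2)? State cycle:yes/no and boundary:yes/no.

cycle:no boundary:no

n_0=10 n_1=33 n_2=13  [Z2]
∂1: piv[ab,ah,am,aq,bd,bg,bn,dt,gy] rk=9  ker:bh,bm,bq,dh,dm,dn,dq,gh,gm,gn,gt,hm,hq,ht,mn,mq,mt,my,nq,nt,ny,qt,qy,ty
∂2: piv[abh,abm,bdh,bdq,bgn,bhq,dmt,ghm,gmy,hqt,mnt,nty] rk=12  ker:dhq
∂1c = {b} + {h} + {q} + {y}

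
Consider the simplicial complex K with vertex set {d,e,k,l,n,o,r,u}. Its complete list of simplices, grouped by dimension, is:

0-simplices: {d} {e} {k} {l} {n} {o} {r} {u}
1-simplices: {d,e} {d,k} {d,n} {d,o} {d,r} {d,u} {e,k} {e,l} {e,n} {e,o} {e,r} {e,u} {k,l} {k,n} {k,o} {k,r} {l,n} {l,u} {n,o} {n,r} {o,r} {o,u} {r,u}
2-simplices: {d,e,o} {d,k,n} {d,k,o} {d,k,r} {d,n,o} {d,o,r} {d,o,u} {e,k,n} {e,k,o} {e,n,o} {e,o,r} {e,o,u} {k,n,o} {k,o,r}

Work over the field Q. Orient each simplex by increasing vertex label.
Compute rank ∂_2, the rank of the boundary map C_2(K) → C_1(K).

n_0=8 n_1=23 n_2=14  [Q]
∂1: piv[de,dk,dn,do,dr,du,el] rk=7  ker:ek,en,eo,er,eu,kl,kn,ko,kr,ln,lu,no,nr,or,ou,ru
∂2: piv[deo,dkn,dko,dkr,dno,dor,dou,ekn,eko,eor,eou] rk=11  ker:eno,kno,kor
rk∂_2=11

rank∂_2=11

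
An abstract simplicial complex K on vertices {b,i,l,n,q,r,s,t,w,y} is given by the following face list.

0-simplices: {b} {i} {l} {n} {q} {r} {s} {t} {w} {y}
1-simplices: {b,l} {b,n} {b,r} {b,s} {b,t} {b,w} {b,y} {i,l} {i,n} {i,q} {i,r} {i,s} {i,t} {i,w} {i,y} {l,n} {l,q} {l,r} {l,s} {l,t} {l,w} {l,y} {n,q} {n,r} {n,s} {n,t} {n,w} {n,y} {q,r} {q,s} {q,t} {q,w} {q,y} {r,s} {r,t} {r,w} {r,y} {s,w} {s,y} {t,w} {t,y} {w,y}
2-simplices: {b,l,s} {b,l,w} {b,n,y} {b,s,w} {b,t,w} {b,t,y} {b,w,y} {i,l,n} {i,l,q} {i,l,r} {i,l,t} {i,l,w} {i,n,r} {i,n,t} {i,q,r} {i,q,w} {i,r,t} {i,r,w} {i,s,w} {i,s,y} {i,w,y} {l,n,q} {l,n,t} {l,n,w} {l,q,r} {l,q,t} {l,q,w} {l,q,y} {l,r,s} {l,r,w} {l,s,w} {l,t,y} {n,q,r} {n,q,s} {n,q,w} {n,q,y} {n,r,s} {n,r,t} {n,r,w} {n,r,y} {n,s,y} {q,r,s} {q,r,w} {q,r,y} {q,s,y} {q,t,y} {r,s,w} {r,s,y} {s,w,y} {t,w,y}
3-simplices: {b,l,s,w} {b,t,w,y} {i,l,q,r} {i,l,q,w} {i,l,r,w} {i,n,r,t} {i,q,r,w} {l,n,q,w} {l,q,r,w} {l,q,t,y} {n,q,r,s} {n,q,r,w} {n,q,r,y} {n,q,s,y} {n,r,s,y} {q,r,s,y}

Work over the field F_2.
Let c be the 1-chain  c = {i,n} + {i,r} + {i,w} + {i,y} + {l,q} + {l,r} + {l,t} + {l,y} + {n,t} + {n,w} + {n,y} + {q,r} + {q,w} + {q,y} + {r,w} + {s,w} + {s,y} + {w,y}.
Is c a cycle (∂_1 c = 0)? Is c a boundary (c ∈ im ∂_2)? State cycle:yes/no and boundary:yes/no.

cycle:yes boundary:yes

n_0=10 n_1=42 n_2=50 n_3=16  [Z2]
∂1: piv[bl,bn,br,bs,bt,bw,by,il,iq] rk=9  ker:in,ir,is,it,iw,iy,ln,lq,lr,ls,lt,lw,ly,nq,nr,ns,nt,nw,ny,qr,qs,qt,qw,qy,rs,rt,rw,ry,sw,sy,tw,ty,wy
∂2: piv[bls,blw,bny,bsw,btw,bty,bwy,iln,ilq,ilr,ilt,ilw,inr,int,iqr,iqw,irt,irw,isw,isy,iwy,lnq,lnw,lqt,lqy,lrs,lty,nqs,nqy,nrs,nry,nsy] rk=32  ker:lnt,lqr,lqw,lrw,lsw,nqr,nqw,nrt,nrw,qrs,qrw,qry,qsy,qty,rsw,rsy,swy,twy
∂3: piv[blsw,btwy,ilqr,ilqw,ilrw,inrt,iqrw,lnqw,lqty,nqrs,nqrw,nqry,nqsy,nrsy] rk=14  ker:lqrw,qrsy
∂1c = 0
c vs im∂2: reduces to 0 ⇒ boundary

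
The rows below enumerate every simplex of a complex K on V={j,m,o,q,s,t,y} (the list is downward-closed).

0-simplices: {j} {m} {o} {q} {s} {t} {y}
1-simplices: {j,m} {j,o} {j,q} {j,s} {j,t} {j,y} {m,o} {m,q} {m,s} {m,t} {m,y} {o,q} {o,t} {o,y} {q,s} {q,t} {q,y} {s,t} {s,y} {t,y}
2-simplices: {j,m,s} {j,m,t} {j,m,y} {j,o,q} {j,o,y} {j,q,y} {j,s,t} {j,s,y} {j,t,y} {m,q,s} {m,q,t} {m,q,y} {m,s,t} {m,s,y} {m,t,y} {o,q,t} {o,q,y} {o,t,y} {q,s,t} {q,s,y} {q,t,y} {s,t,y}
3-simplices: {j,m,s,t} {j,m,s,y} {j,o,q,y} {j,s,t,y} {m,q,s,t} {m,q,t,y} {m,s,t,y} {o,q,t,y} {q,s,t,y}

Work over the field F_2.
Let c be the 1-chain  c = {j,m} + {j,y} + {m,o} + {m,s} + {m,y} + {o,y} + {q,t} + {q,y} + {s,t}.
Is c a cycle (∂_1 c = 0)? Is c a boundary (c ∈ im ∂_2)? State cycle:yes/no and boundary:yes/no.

cycle:yes boundary:no

n_0=7 n_1=20 n_2=22 n_3=9  [Z2]
∂1: piv[jm,jo,jq,js,jt,jy] rk=6  ker:mo,mq,ms,mt,my,oq,ot,oy,qs,qt,qy,st,sy,ty
∂2: piv[jms,jmt,jmy,joq,joy,jqy,jst,jsy,jty,mqs,mqt,mqy,oqt] rk=13  ker:mst,msy,mty,oqy,oty,qst,qsy,qty,sty
∂3: piv[jmst,jmsy,joqy,jsty,mqst,mqty,msty,oqty,qsty] rk=9
∂1c = 0
c vs im∂2: residual ≠ 0 ⇒ not boundary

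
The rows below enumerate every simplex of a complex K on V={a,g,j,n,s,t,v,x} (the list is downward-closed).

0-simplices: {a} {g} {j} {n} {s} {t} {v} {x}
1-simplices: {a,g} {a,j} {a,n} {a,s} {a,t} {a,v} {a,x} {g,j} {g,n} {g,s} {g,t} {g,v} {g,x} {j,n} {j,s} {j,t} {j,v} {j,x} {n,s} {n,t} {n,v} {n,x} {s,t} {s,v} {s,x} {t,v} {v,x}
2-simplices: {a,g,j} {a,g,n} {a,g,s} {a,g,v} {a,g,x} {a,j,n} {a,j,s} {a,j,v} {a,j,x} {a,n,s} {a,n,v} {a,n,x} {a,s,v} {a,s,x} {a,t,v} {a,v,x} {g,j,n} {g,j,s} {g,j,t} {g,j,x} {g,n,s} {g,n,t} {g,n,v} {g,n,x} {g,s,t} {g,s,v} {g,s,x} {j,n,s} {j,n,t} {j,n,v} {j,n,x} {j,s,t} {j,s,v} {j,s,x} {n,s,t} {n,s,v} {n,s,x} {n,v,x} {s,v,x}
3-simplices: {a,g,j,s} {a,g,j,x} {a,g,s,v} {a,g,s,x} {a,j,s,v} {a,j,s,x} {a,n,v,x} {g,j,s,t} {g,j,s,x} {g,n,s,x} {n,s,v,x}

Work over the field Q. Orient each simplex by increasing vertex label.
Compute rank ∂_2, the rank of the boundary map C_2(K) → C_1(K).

rank∂_2=19

n_0=8 n_1=27 n_2=39 n_3=11  [Q]
∂1: piv[ag,aj,an,as,at,av,ax] rk=7  ker:gj,gn,gs,gt,gv,gx,jn,js,jt,jv,jx,ns,nt,nv,nx,st,sv,sx,tv,vx
∂2: piv[agj,agn,ags,agv,agx,ajn,ajs,ajv,ajx,ans,anv,anx,asv,asx,atv,avx,gjt,gnt,gst] rk=19  ker:gjn,gjs,gjx,gns,gnv,gnx,gsv,gsx,jns,jnt,jnv,jnx,jst,jsv,jsx,nst,nsv,nsx,nvx,svx
∂3: piv[agjs,agjx,agsv,agsx,ajsv,ajsx,anvx,gjst,gnsx,nsvx] rk=10  ker:gjsx
rk∂_2=19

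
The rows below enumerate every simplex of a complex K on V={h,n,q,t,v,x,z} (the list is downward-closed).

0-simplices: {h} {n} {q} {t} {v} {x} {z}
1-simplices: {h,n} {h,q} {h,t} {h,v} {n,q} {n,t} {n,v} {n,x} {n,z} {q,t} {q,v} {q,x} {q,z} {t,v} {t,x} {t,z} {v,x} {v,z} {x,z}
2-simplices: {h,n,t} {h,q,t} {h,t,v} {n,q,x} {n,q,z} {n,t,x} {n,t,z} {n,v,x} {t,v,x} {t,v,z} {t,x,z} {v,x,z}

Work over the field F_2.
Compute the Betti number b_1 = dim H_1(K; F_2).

n_0=7 n_1=19 n_2=12  [Z2]
∂1: piv[hn,hq,ht,hv,nx,nz] rk=6  ker:nq,nt,nv,qt,qv,qx,qz,tv,tx,tz,vx,vz,xz
∂2: piv[hnt,hqt,htv,nqx,nqz,ntx,ntz,nvx,tvx,tvz,txz] rk=11  ker:vxz
b_1=(19−6)−11=2

b_1=2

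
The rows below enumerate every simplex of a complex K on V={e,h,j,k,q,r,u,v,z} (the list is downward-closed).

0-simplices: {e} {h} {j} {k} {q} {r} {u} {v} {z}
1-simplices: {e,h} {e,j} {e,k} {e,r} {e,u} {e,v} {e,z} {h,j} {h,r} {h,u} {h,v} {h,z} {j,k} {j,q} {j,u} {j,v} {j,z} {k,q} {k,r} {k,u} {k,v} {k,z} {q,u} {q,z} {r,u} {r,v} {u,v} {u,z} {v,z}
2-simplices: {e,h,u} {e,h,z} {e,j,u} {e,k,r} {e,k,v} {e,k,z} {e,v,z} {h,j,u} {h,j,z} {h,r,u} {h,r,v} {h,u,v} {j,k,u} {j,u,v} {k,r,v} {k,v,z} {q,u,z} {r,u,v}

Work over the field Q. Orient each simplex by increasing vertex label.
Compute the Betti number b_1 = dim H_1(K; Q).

n_0=9 n_1=29 n_2=18  [Q]
∂1: piv[eh,ej,ek,er,eu,ev,ez,jq] rk=8  ker:hj,hr,hu,hv,hz,jk,ju,jv,jz,kq,kr,ku,kv,kz,qu,qz,ru,rv,uv,uz,vz
∂2: piv[ehu,ehz,eju,ekr,ekv,ekz,evz,hju,hjz,hru,hrv,huv,jku,juv,krv,quz] rk=16  ker:kvz,ruv
b_1=(29−8)−16=5

b_1=5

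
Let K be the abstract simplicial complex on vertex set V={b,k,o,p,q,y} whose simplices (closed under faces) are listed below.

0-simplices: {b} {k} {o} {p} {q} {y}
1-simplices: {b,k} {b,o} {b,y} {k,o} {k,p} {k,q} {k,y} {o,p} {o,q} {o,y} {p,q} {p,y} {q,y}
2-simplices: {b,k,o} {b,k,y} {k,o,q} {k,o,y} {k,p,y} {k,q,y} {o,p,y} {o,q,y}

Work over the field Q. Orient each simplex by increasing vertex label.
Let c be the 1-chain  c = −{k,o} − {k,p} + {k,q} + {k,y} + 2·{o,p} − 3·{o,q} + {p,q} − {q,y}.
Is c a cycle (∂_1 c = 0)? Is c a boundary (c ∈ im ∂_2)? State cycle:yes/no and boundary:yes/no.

n_0=6 n_1=13 n_2=8  [Q]
∂1: piv[bk,bo,by,kp,kq] rk=5  ker:ko,ky,op,oq,oy,pq,py,qy
∂2: piv[bko,bky,koq,koy,kpy,kqy,opy] rk=7  ker:oqy
∂1c = 0
c vs im∂2: residual ≠ 0 ⇒ not boundary

cycle:yes boundary:no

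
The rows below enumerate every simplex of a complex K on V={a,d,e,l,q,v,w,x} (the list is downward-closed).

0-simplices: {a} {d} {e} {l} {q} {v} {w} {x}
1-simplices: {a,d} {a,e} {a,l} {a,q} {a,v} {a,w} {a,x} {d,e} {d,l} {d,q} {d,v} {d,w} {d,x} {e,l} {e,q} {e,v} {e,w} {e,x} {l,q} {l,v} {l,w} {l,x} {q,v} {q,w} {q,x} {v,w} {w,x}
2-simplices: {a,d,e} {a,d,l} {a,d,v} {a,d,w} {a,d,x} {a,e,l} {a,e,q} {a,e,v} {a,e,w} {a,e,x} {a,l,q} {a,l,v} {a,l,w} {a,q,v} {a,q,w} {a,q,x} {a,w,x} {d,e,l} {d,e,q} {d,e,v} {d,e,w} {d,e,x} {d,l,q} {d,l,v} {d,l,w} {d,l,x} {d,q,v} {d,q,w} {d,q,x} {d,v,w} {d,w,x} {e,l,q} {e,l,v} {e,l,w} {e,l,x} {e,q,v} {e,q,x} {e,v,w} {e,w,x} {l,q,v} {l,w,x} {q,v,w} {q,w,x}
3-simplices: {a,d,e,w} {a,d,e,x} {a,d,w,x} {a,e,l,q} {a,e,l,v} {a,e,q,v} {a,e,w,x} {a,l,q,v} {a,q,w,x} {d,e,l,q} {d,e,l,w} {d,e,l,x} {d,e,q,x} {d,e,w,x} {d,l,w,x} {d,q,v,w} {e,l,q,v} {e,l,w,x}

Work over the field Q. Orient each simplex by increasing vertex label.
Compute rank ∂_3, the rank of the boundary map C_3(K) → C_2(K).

n_0=8 n_1=27 n_2=43 n_3=18  [Q]
∂1: piv[ad,ae,al,aq,av,aw,ax] rk=7  ker:de,dl,dq,dv,dw,dx,el,eq,ev,ew,ex,lq,lv,lw,lx,qv,qw,qx,vw,wx
∂2: piv[ade,adl,adv,adw,adx,ael,aeq,aev,aew,aex,alq,alv,alw,aqv,aqw,aqx,awx,deq,dlx,dvw] rk=20  ker:del,dev,dew,dex,dlq,dlv,dlw,dqv,dqw,dqx,dwx,elq,elv,elw,elx,eqv,eqx,evw,ewx,lqv,lwx,qvw,qwx
∂3: piv[adew,adex,adwx,aelq,aelv,aeqv,aewx,alqv,aqwx,delq,delw,delx,deqx,dlwx,dqvw] rk=15  ker:dewx,elqv,elwx
rk∂_3=15

rank∂_3=15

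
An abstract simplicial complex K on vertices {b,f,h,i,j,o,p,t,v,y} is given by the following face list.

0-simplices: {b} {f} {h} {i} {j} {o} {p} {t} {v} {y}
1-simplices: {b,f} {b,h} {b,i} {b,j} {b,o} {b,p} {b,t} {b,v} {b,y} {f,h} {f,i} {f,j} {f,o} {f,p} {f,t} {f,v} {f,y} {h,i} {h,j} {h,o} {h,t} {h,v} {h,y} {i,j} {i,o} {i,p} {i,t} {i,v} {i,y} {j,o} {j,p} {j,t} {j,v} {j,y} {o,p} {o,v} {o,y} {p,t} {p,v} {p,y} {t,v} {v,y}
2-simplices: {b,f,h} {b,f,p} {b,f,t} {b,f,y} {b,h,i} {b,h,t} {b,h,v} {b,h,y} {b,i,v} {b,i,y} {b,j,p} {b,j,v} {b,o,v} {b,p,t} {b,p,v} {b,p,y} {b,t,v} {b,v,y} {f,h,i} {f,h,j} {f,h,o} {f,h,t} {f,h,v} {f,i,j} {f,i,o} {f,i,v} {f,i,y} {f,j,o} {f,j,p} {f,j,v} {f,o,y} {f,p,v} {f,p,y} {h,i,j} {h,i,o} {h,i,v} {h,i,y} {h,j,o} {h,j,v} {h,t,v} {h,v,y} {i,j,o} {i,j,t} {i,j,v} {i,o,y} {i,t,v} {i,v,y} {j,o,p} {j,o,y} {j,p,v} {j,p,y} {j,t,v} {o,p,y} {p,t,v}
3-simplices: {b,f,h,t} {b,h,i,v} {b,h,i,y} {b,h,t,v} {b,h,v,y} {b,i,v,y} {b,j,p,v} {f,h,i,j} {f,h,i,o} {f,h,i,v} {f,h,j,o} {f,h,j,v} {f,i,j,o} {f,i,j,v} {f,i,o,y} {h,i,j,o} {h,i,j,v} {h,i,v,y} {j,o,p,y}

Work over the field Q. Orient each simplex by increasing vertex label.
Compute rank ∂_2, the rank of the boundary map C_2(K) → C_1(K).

rank∂_2=31

n_0=10 n_1=42 n_2=54 n_3=19  [Q]
∂1: piv[bf,bh,bi,bj,bo,bp,bt,bv,by] rk=9  ker:fh,fi,fj,fo,fp,ft,fv,fy,hi,hj,ho,ht,hv,hy,ij,io,ip,it,iv,iy,jo,jp,jt,jv,jy,op,ov,oy,pt,pv,py,tv,vy
∂2: piv[bfh,bfp,bft,bfy,bhi,bht,bhv,bhy,biv,biy,bjp,bjv,bov,bpt,bpv,bpy,btv,bvy,fhi,fhj,fho,fhv,fij,fio,fjo,fjp,foy,ijt,itv,jop,joy] rk=31  ker:fht,fiv,fiy,fjv,fpv,fpy,hij,hio,hiv,hiy,hjo,hjv,htv,hvy,ijo,ijv,ioy,ivy,jpv,jpy,jtv,opy,ptv
∂3: piv[bfht,bhiv,bhiy,bhtv,bhvy,bivy,bjpv,fhij,fhio,fhiv,fhjo,fhjv,fijo,fijv,fioy,jopy] rk=16  ker:hijo,hijv,hivy
rk∂_2=31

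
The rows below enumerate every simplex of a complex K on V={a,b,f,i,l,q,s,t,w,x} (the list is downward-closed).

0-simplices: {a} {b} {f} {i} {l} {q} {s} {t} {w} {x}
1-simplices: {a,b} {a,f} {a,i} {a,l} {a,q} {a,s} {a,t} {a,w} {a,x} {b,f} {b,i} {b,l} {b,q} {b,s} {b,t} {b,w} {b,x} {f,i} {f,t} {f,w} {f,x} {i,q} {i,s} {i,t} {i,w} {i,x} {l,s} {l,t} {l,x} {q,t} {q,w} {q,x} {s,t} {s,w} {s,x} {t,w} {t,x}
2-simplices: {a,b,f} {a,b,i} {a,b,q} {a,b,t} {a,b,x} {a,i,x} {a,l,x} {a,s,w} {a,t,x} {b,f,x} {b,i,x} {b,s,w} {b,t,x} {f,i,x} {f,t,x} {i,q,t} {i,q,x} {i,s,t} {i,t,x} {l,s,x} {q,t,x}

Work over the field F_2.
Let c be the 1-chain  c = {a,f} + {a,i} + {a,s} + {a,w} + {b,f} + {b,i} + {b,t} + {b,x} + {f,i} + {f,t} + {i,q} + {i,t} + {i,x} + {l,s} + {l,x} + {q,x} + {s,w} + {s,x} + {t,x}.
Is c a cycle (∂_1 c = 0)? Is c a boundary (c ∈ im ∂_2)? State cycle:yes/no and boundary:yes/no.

cycle:yes boundary:yes

n_0=10 n_1=37 n_2=21  [Z2]
∂1: piv[ab,af,ai,al,aq,as,at,aw,ax] rk=9  ker:bf,bi,bl,bq,bs,bt,bw,bx,fi,ft,fw,fx,iq,is,it,iw,ix,ls,lt,lx,qt,qw,qx,st,sw,sx,tw,tx
∂2: piv[abf,abi,abq,abt,abx,aix,alx,asw,atx,bfx,bsw,fix,ftx,iqt,iqx,ist,itx,lsx] rk=18  ker:bix,btx,qtx
∂1c = 0
c vs im∂2: reduces to 0 ⇒ boundary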